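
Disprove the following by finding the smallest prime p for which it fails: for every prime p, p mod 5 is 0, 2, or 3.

p = 11

The first 4 eligible values, up to p = 7, all satisfy the conclusion.
p = 11: 11 mod 5 = 1 — not in {0, 2, 3}.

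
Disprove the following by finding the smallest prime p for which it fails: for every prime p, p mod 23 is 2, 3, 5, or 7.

Check each prime p in order until the claim fails.
For p = 2, 3, 5, 7 the conclusion holds.
p = 11: 11 mod 23 = 11 — not in {2, 3, 5, 7}.

p = 11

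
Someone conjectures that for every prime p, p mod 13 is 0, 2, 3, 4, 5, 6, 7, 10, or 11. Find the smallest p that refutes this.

p = 47

A counterexample is any prime p such that the claim fails; we check each in order.
For p = 2, 3, 5, 7, …, 37, 41, 43 the conclusion holds.
p = 47: 47 mod 13 = 8 — not in {0, 2, 3, 4, 5, 6, 7, 10, 11}.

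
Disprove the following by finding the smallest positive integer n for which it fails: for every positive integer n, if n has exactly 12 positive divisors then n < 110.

n = 126

For n = 60, 72, 84, 90, 96, 108 the conclusion holds.
n = 126: τ(126) = 12; 126 ≥ 110.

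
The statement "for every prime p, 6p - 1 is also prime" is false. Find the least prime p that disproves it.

Check each prime p in order until 6p - 1 is not prime.
p = 2: 6p - 1 = 11, prime.
p = 3: 6p - 1 = 17, prime.
p = 5: 6p - 1 = 29, prime.
p = 7: 6p - 1 = 41, prime.
p = 11: 6p - 1 = 65 = 5 × 13, not prime.
Hence p = 11 is a counterexample.

p = 11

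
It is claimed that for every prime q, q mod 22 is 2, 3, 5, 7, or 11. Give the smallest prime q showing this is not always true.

q = 13

Check each prime q in order until the claim fails.
For q = 2, 3, 5, 7, 11 the conclusion holds.
q = 13: 13 mod 22 = 13 — not in {2, 3, 5, 7, 11}.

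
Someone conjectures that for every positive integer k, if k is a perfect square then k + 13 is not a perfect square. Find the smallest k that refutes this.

k = 36

For k = 1, 4, 9, 16, 25 the conclusion holds.
k = 36: 36 = 6² and 36 + 13 = 49 = 7².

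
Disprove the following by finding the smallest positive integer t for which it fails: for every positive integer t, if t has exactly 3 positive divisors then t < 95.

t = 4: τ(4) = 3; 4 < 95.
t = 9: τ(9) = 3; 9 < 95.
t = 25: τ(25) = 3; 25 < 95.
t = 49: τ(49) = 3; 49 < 95.
t = 121: τ(121) = 3; 121 ≥ 95.
Thus t = 121 disproves the claim, and no smaller t works.

t = 121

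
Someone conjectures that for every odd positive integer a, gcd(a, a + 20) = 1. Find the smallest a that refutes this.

We need the least odd positive integer a for which gcd(a, a + 20) > 1.
a = 1: gcd(1, 21) = 1.
a = 3: gcd(3, 23) = 1.
a = 5: gcd(5, 25) = 5.

a = 5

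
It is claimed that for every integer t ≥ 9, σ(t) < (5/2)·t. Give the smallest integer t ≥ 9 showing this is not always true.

We need the least integer t ≥ 9 for which the claim fails.
For t = 9, 10, 11, 12, …, 21, 22, 23 the conclusion holds.
t = 24: σ(24) = 60; 60 ≥ 60.
So t = 24 is the smallest counterexample.

t = 24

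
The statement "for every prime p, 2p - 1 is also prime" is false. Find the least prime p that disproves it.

p = 5

Check each prime p in order until 2p - 1 is not prime.
p = 2: 2p - 1 = 3, prime.
p = 3: 2p - 1 = 5, prime.
p = 5: 2p - 1 = 9 = 3 × 3, not prime.
So p = 5 is the smallest counterexample.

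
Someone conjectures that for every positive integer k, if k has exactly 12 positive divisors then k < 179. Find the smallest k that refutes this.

A counterexample is any positive integer k such that k has exactly 12 positive divisors but the claim fails; we check each in order.
The first 12 eligible values, up to k = 160, all satisfy the conclusion.
k = 198: τ(198) = 12; 198 ≥ 179.
So k = 198 is the smallest counterexample.

k = 198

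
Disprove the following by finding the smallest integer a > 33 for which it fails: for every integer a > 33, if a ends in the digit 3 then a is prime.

Check each integer a > 33 in order until a ends in the digit 3 but a is not prime.
For a = 43, 53 the conclusion holds.
a = 63: 63 ends in 3; 63 = 3 × 21, composite.

a = 63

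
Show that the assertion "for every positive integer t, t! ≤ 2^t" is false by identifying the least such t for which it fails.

t = 4

A counterexample is any positive integer t such that t! > 2^t; we check each in order.
For t = 1, 2, 3 the conclusion holds.
t = 4: t! = 24 and 2^t = 16, so 24 > 16.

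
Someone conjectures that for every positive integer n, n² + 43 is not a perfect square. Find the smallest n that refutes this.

n = 21

Check each positive integer n in order until n² + 43 is a perfect square.
The first 20 eligible values, up to n = 20, all satisfy the conclusion.
n = 21: 21² + 43 = 484 = 22², a perfect square.
Thus n = 21 disproves the claim, and no smaller n works.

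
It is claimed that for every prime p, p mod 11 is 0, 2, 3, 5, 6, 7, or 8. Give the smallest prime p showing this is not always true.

p = 23

We need the least prime p for which the claim fails.
The first 8 eligible values, up to p = 19, all satisfy the conclusion.
p = 23: 23 mod 11 = 1 — not in {0, 2, 3, 5, 6, 7, 8}.
Hence p = 23 is a counterexample.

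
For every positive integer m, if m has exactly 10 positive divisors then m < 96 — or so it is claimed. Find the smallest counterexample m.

m = 112

A counterexample is any positive integer m such that m has exactly 10 positive divisors but the claim fails; we check each in order.
m = 48: τ(48) = 10; 48 < 96.
m = 80: τ(80) = 10; 80 < 96.
m = 112: τ(112) = 10; 112 ≥ 96.
Thus m = 112 disproves the claim, and no smaller m works.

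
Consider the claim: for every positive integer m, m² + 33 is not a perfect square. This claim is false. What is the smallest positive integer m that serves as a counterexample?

m = 4

Check each positive integer m in order until m² + 33 is a perfect square.
m = 1: 1² + 33 = 34, not a perfect square.
m = 2: 2² + 33 = 37, not a perfect square.
m = 3: 3² + 33 = 42, not a perfect square.
m = 4: 4² + 33 = 49 = 7², a perfect square.
Thus m = 4 disproves the claim, and no smaller m works.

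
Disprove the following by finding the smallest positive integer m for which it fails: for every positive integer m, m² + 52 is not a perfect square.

m = 12

A counterexample is any positive integer m such that m² + 52 is a perfect square; we check each in order.
For m = 1, 2, 3, 4, …, 9, 10, 11 the conclusion holds.
m = 12: 12² + 52 = 196 = 14², a perfect square.
Hence m = 12 is a counterexample.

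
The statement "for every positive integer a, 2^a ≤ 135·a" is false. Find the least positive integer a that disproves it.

a = 11

The first 10 eligible values, up to a = 10, all satisfy the conclusion.
a = 11: 2^a = 2048 and 135·a = 1485, so 2048 > 1485.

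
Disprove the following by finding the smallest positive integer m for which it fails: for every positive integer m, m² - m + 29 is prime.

m = 3

A counterexample is any positive integer m such that m² - m + 29 is not prime; we check each in order.
For m = 1, 2 the conclusion holds.
m = 3: m² - m + 29 = 35 = 5 × 7, composite.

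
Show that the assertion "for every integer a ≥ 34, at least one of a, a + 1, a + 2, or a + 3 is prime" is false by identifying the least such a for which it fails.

a = 48

A counterexample is any integer a ≥ 34 such that a, a + 1, a + 2, a + 3 are all composite; we check each in order.
The first 14 eligible values, up to a = 47, all satisfy the conclusion.
a = 48: 48 = 2 × 24; 49 = 7 × 7; 50 = 2 × 25; 51 = 3 × 17 — all composite.
Thus a = 48 disproves the claim, and no smaller a works.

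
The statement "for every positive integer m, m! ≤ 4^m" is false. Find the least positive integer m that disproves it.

m = 9

For m = 1, 2, 3, 4, 5, 6, 7, 8 the conclusion holds.
m = 9: m! = 362880 and 4^m = 262144, so 362880 > 262144.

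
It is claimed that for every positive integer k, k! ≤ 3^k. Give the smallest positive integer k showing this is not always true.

A counterexample is any positive integer k such that k! > 3^k; we check each in order.
k = 1: k! = 1 and 3^k = 3, so 1 ≤ 3.
k = 2: k! = 2 and 3^k = 9, so 2 ≤ 9.
k = 3: k! = 6 and 3^k = 27, so 6 ≤ 27.
k = 4: k! = 24 and 3^k = 81, so 24 ≤ 81.
k = 5: k! = 120 and 3^k = 243, so 120 ≤ 243.
k = 6: k! = 720 and 3^k = 729, so 720 ≤ 729.
k = 7: k! = 5040 and 3^k = 2187, so 5040 > 2187.

k = 7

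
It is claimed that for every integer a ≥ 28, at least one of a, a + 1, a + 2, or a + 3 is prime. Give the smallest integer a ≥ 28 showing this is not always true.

a = 32

The first 4 eligible values, up to a = 31, all satisfy the conclusion.
a = 32: 32 = 2 × 16; 33 = 3 × 11; 34 = 2 × 17; 35 = 5 × 7 — all composite.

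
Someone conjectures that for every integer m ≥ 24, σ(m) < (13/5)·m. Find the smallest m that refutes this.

m = 60

We need the least integer m ≥ 24 for which the claim fails.
The first 36 eligible values, up to m = 59, all satisfy the conclusion.
m = 60: σ(60) = 168; 168 ≥ 156.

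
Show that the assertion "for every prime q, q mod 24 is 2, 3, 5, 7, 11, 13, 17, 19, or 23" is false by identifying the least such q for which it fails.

q = 73

For q = 2, 3, 5, 7, …, 61, 67, 71 the conclusion holds.
q = 73: 73 mod 24 = 1 — not in {2, 3, 5, 7, 11, 13, 17, 19, 23}.
Thus q = 73 disproves the claim, and no smaller q works.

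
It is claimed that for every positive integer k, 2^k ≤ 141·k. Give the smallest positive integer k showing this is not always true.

k = 11

We need the least positive integer k for which 2^k > 141·k.
For k = 1, 2, 3, 4, 5, 6, 7, 8, 9, 10 the conclusion holds.
k = 11: 2^k = 2048 and 141·k = 1551, so 2048 > 1551.
Hence k = 11 is a counterexample.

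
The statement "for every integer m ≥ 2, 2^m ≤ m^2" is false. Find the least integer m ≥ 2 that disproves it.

m = 2: 2^m = 4 and m^2 = 4, so 4 ≤ 4.
m = 3: 2^m = 8 and m^2 = 9, so 8 ≤ 9.
m = 4: 2^m = 16 and m^2 = 16, so 16 ≤ 16.
m = 5: 2^m = 32 and m^2 = 25, so 32 > 25.

m = 5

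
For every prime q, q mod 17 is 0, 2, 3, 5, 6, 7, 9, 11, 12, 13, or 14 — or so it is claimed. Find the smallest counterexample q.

For q = 2, 3, 5, 7, …, 43, 47, 53 the conclusion holds.
q = 59: 59 mod 17 = 8 — not in {0, 2, 3, 5, 6, 7, 9, 11, 12, 13, 14}.

q = 59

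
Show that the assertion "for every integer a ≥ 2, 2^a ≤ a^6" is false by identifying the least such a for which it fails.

a = 30

For a = 2, 3, 4, 5, …, 27, 28, 29 the conclusion holds.
a = 30: 2^a = 1073741824 and a^6 = 729000000, so 1073741824 > 729000000.
So a = 30 is the smallest counterexample.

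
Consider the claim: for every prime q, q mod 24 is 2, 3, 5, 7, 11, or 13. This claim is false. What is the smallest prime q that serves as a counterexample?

A counterexample is any prime q such that the claim fails; we check each in order.
q = 2: 2 mod 24 = 2.
q = 3: 3 mod 24 = 3.
q = 5: 5 mod 24 = 5.
q = 7: 7 mod 24 = 7.
q = 11: 11 mod 24 = 11.
q = 13: 13 mod 24 = 13.
q = 17: 17 mod 24 = 17 — not in {2, 3, 5, 7, 11, 13}.

q = 17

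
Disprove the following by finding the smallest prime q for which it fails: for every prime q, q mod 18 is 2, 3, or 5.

q = 7

Check each prime q in order until the claim fails.
q = 2: 2 mod 18 = 2.
q = 3: 3 mod 18 = 3.
q = 5: 5 mod 18 = 5.
q = 7: 7 mod 18 = 7 — not in {2, 3, 5}.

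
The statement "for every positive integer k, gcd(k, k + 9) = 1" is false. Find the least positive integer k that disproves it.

Check each positive integer k in order until gcd(k, k + 9) > 1.
For k = 1, 2 the conclusion holds.
k = 3: gcd(3, 12) = 3.
So k = 3 is the smallest counterexample.

k = 3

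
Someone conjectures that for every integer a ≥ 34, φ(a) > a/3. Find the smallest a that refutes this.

A counterexample is any integer a ≥ 34 such that the claim fails; we check each in order.
For a = 34, 35 the conclusion holds.
a = 36: φ(36) = 12 and 36/3 = 12, so φ(36) ≤ 36/3.
Hence a = 36 is a counterexample.

a = 36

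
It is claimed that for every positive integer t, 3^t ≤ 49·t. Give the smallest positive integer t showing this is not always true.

t = 6

We need the least positive integer t for which 3^t > 49·t.
t = 1: 3^t = 3 and 49·t = 49, so 3 ≤ 49.
t = 2: 3^t = 9 and 49·t = 98, so 9 ≤ 98.
t = 3: 3^t = 27 and 49·t = 147, so 27 ≤ 147.
t = 4: 3^t = 81 and 49·t = 196, so 81 ≤ 196.
t = 5: 3^t = 243 and 49·t = 245, so 243 ≤ 245.
t = 6: 3^t = 729 and 49·t = 294, so 729 > 294.
So t = 6 is the smallest counterexample.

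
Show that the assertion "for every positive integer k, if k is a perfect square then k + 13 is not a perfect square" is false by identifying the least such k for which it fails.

k = 36

A counterexample is any positive integer k such that k is a perfect square but k + 13 is a perfect square; we check each in order.
For k = 1, 4, 9, 16, 25 the conclusion holds.
k = 36: 36 = 6² and 36 + 13 = 49 = 7².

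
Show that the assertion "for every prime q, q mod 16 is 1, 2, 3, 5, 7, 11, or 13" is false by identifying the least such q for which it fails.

q = 31

We need the least prime q for which the claim fails.
The first 10 eligible values, up to q = 29, all satisfy the conclusion.
q = 31: 31 mod 16 = 15 — not in {1, 2, 3, 5, 7, 11, 13}.
Thus q = 31 disproves the claim, and no smaller q works.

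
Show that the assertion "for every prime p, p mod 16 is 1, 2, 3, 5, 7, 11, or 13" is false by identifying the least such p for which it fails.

Check each prime p in order until the claim fails.
For p = 2, 3, 5, 7, 11, 13, 17, 19, 23, 29 the conclusion holds.
p = 31: 31 mod 16 = 15 — not in {1, 2, 3, 5, 7, 11, 13}.
So p = 31 is the smallest counterexample.

p = 31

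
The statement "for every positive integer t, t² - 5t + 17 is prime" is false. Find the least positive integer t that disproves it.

For t = 1, 2, 3, 4, …, 10, 11, 12 the conclusion holds.
t = 13: t² - 5t + 17 = 121 = 11 × 11, composite.

t = 13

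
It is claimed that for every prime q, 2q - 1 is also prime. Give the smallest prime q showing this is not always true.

q = 5

For q = 2, 3 the conclusion holds.
q = 5: 2q - 1 = 9 = 3 × 3, not prime.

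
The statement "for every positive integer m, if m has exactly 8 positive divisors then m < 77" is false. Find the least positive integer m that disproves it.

We need the least positive integer m for which m has exactly 8 positive divisors but the claim fails.
m = 24: τ(24) = 8; 24 < 77.
m = 30: τ(30) = 8; 30 < 77.
m = 40: τ(40) = 8; 40 < 77.
m = 42: τ(42) = 8; 42 < 77.
m = 54: τ(54) = 8; 54 < 77.
m = 56: τ(56) = 8; 56 < 77.
m = 66: τ(66) = 8; 66 < 77.
m = 70: τ(70) = 8; 70 < 77.
m = 78: τ(78) = 8; 78 ≥ 77.
Thus m = 78 disproves the claim, and no smaller m works.

m = 78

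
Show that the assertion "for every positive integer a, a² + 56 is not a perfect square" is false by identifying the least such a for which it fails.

a = 5

Check each positive integer a in order until a² + 56 is a perfect square.
For a = 1, 2, 3, 4 the conclusion holds.
a = 5: 5² + 56 = 81 = 9², a perfect square.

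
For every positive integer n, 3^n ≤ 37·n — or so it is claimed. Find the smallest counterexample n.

A counterexample is any positive integer n such that 3^n > 37·n; we check each in order.
n = 1: 3^n = 3 and 37·n = 37, so 3 ≤ 37.
n = 2: 3^n = 9 and 37·n = 74, so 9 ≤ 74.
n = 3: 3^n = 27 and 37·n = 111, so 27 ≤ 111.
n = 4: 3^n = 81 and 37·n = 148, so 81 ≤ 148.
n = 5: 3^n = 243 and 37·n = 185, so 243 > 185.

n = 5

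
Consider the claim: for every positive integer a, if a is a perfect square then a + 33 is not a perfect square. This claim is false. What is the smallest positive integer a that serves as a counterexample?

Check each positive integer a in order until a is a perfect square but a + 33 is a perfect square.
For a = 1, 4, 9 the conclusion holds.
a = 16: 16 = 4² and 16 + 33 = 49 = 7².
Hence a = 16 is a counterexample.

a = 16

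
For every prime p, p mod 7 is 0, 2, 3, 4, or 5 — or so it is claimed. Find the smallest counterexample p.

For p = 2, 3, 5, 7, 11 the conclusion holds.
p = 13: 13 mod 7 = 6 — not in {0, 2, 3, 4, 5}.

p = 13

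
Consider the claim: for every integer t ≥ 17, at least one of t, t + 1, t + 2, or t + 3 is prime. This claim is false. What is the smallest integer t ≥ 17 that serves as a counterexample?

A counterexample is any integer t ≥ 17 such that t, t + 1, t + 2, t + 3 are all composite; we check each in order.
For t = 17, 18, 19, 20, 21, 22, 23 the conclusion holds.
t = 24: 24 = 2 × 12; 25 = 5 × 5; 26 = 2 × 13; 27 = 3 × 9 — all composite.
So t = 24 is the smallest counterexample.

t = 24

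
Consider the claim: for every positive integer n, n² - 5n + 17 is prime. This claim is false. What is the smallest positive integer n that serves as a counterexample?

For n = 1, 2, 3, 4, …, 10, 11, 12 the conclusion holds.
n = 13: n² - 5n + 17 = 121 = 11 × 11, composite.
So n = 13 is the smallest counterexample.

n = 13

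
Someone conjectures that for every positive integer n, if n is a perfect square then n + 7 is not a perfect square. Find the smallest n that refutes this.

n = 1: 1 + 7 = 8, not a perfect square.
n = 4: 4 + 7 = 11, not a perfect square.
n = 9: 9 = 3² and 9 + 7 = 16 = 4².

n = 9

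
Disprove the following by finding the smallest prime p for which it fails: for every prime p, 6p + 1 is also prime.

p = 19

Check each prime p in order until 6p + 1 is not prime.
p = 2: 6p + 1 = 13, prime.
p = 3: 6p + 1 = 19, prime.
p = 5: 6p + 1 = 31, prime.
p = 7: 6p + 1 = 43, prime.
p = 11: 6p + 1 = 67, prime.
p = 13: 6p + 1 = 79, prime.
p = 17: 6p + 1 = 103, prime.
p = 19: 6p + 1 = 115 = 5 × 23, not prime.
Thus p = 19 disproves the claim, and no smaller p works.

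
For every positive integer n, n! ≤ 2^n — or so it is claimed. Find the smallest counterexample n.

n = 4

n = 1: n! = 1 and 2^n = 2, so 1 ≤ 2.
n = 2: n! = 2 and 2^n = 4, so 2 ≤ 4.
n = 3: n! = 6 and 2^n = 8, so 6 ≤ 8.
n = 4: n! = 24 and 2^n = 16, so 24 > 16.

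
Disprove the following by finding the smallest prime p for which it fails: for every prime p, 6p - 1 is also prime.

Check each prime p in order until 6p - 1 is not prime.
For p = 2, 3, 5, 7 the conclusion holds.
p = 11: 6p - 1 = 65 = 5 × 13, not prime.

p = 11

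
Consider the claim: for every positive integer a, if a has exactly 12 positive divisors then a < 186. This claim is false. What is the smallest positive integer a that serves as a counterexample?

For a = 60, 72, 84, 90, …, 150, 156, 160 the conclusion holds.
a = 198: τ(198) = 12; 198 ≥ 186.
Hence a = 198 is a counterexample.

a = 198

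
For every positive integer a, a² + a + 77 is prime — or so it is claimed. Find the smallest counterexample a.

Check each positive integer a in order until a² + a + 77 is not prime.
The first 5 eligible values, up to a = 5, all satisfy the conclusion.
a = 6: a² + a + 77 = 119 = 7 × 17, composite.

a = 6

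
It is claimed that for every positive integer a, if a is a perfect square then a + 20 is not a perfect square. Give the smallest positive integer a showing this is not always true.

Check each positive integer a in order until a is a perfect square but a + 20 is a perfect square.
a = 1: 1 + 20 = 21, not a perfect square.
a = 4: 4 + 20 = 24, not a perfect square.
a = 9: 9 + 20 = 29, not a perfect square.
a = 16: 16 = 4² and 16 + 20 = 36 = 6².
Hence a = 16 is a counterexample.

a = 16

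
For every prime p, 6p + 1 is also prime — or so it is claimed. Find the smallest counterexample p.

We need the least prime p for which 6p + 1 is not prime.
The first 7 eligible values, up to p = 17, all satisfy the conclusion.
p = 19: 6p + 1 = 115 = 5 × 23, not prime.

p = 19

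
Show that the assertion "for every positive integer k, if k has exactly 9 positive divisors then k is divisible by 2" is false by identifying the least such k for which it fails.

k = 225

Check each positive integer k in order until k has exactly 9 positive divisors but k is not divisible by 2.
k = 36: τ(36) = 9; 36 mod 2 = 0.
k = 100: τ(100) = 9; 100 mod 2 = 0.
k = 196: τ(196) = 9; 196 mod 2 = 0.
k = 225: τ(225) = 9; 225 mod 2 = 1.
So k = 225 is the smallest counterexample.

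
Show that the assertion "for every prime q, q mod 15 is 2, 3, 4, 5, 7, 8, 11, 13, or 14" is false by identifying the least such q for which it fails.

For q = 2, 3, 5, 7, 11, 13, 17, 19, 23, 29 the conclusion holds.
q = 31: 31 mod 15 = 1 — not in {2, 3, 4, 5, 7, 8, 11, 13, 14}.
Hence q = 31 is a counterexample.

q = 31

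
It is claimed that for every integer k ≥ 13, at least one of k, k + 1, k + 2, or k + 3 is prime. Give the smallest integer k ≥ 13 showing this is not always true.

A counterexample is any integer k ≥ 13 such that k, k + 1, k + 2, k + 3 are all composite; we check each in order.
The first 11 eligible values, up to k = 23, all satisfy the conclusion.
k = 24: 24 = 2 × 12; 25 = 5 × 5; 26 = 2 × 13; 27 = 3 × 9 — all composite.
Thus k = 24 disproves the claim, and no smaller k works.

k = 24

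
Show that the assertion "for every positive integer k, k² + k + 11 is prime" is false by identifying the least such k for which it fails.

k = 10

The first 9 eligible values, up to k = 9, all satisfy the conclusion.
k = 10: k² + k + 11 = 121 = 11 × 11, composite.
Thus k = 10 disproves the claim, and no smaller k works.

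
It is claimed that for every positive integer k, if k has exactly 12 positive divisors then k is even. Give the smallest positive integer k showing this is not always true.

We need the least positive integer k for which k has exactly 12 positive divisors but k is odd.
For k = 60, 72, 84, 90, …, 294, 306, 308 the conclusion holds.
k = 315: divisors of 315: 12 divisors; 315 is odd.
Hence k = 315 is a counterexample.

k = 315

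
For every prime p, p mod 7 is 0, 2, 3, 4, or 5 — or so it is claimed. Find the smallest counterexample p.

A counterexample is any prime p such that the claim fails; we check each in order.
For p = 2, 3, 5, 7, 11 the conclusion holds.
p = 13: 13 mod 7 = 6 — not in {0, 2, 3, 4, 5}.

p = 13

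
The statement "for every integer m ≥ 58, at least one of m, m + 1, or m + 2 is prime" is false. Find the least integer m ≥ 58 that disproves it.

We need the least integer m ≥ 58 for which m, m + 1, m + 2 are all composite.
m = 58: 59 is prime.
m = 59: 59 is prime.
m = 60: 61 is prime.
m = 61: 61 is prime.
m = 62: 62 = 2 × 31; 63 = 3 × 21; 64 = 2 × 32 — all composite.

m = 62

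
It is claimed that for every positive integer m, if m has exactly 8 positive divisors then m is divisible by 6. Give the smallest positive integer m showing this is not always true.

m = 40

For m = 24, 30 the conclusion holds.
m = 40: τ(40) = 8; 40 mod 6 = 4.
Thus m = 40 disproves the claim, and no smaller m works.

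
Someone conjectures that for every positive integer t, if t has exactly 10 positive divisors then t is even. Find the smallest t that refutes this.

For t = 48, 80, 112, 162, 176, 208, 272, 304, 368 the conclusion holds.
t = 405: divisors of 405: 10 divisors; 405 is odd.
Thus t = 405 disproves the claim, and no smaller t works.

t = 405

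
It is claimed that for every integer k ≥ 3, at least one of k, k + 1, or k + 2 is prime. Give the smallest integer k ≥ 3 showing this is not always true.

The first 5 eligible values, up to k = 7, all satisfy the conclusion.
k = 8: 8 = 2 × 4; 9 = 3 × 3; 10 = 2 × 5 — all composite.
Hence k = 8 is a counterexample.

k = 8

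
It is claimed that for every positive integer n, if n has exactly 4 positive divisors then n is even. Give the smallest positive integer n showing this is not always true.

For n = 6, 8, 10, 14 the conclusion holds.
n = 15: divisors of 15: 1, 3, 5, 15; 15 is odd.
So n = 15 is the smallest counterexample.

n = 15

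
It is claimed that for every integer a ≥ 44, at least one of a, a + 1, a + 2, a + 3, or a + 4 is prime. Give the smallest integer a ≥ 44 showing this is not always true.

We need the least integer a ≥ 44 for which a, a + 1, a + 2, a + 3, a + 4 are all composite.
a = 44: 47 is prime.
a = 45: 47 is prime.
a = 46: 47 is prime.
a = 47: 47 is prime.
a = 48: 48 = 2 × 24; 49 = 7 × 7; 50 = 2 × 25; 51 = 3 × 17; 52 = 2 × 26 — all composite.

a = 48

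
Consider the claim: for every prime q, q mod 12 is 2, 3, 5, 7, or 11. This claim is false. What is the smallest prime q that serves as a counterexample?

q = 13

A counterexample is any prime q such that the claim fails; we check each in order.
The first 5 eligible values, up to q = 11, all satisfy the conclusion.
q = 13: 13 mod 12 = 1 — not in {2, 3, 5, 7, 11}.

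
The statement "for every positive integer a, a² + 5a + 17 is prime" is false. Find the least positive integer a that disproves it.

a = 8

For a = 1, 2, 3, 4, 5, 6, 7 the conclusion holds.
a = 8: a² + 5a + 17 = 121 = 11 × 11, composite.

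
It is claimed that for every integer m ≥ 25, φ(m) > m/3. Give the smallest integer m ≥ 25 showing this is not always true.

m = 30

Check each integer m ≥ 25 in order until the claim fails.
For m = 25, 26, 27, 28, 29 the conclusion holds.
m = 30: φ(30) = 8 and 30/3 = 10, so φ(30) ≤ 30/3.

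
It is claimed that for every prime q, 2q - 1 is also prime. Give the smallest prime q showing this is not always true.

A counterexample is any prime q such that 2q - 1 is not prime; we check each in order.
For q = 2, 3 the conclusion holds.
q = 5: 2q - 1 = 9 = 3 × 3, not prime.
Thus q = 5 disproves the claim, and no smaller q works.

q = 5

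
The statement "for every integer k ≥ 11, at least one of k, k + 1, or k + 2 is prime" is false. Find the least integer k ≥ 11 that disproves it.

A counterexample is any integer k ≥ 11 such that k, k + 1, k + 2 are all composite; we check each in order.
For k = 11, 12, 13 the conclusion holds.
k = 14: 14 = 2 × 7; 15 = 3 × 5; 16 = 2 × 8 — all composite.
Hence k = 14 is a counterexample.

k = 14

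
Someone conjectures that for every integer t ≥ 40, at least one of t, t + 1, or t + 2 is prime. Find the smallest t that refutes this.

A counterexample is any integer t ≥ 40 such that t, t + 1, t + 2 are all composite; we check each in order.
The first 4 eligible values, up to t = 43, all satisfy the conclusion.
t = 44: 44 = 2 × 22; 45 = 3 × 15; 46 = 2 × 23 — all composite.

t = 44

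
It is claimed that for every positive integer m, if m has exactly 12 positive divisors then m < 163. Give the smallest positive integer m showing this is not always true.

m = 198

A counterexample is any positive integer m such that m has exactly 12 positive divisors but the claim fails; we check each in order.
The first 12 eligible values, up to m = 160, all satisfy the conclusion.
m = 198: τ(198) = 12; 198 ≥ 163.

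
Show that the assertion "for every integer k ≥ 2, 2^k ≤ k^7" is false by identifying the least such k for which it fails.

A counterexample is any integer k ≥ 2 such that 2^k > k^7; we check each in order.
For k = 2, 3, 4, 5, …, 34, 35, 36 the conclusion holds.
k = 37: 2^k = 137438953472 and k^7 = 94931877133, so 137438953472 > 94931877133.
Thus k = 37 disproves the claim, and no smaller k works.

k = 37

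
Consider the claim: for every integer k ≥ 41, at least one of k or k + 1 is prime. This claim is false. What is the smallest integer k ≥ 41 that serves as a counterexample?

k = 41: 41 is prime.
k = 42: 43 is prime.
k = 43: 43 is prime.
k = 44: 44 = 2 × 22; 45 = 3 × 15 — both composite.

k = 44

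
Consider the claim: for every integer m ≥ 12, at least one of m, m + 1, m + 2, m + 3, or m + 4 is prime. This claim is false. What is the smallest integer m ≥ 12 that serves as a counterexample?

We need the least integer m ≥ 12 for which m, m + 1, m + 2, m + 3, m + 4 are all composite.
For m = 12, 13, 14, 15, …, 21, 22, 23 the conclusion holds.
m = 24: 24 = 2 × 12; 25 = 5 × 5; 26 = 2 × 13; 27 = 3 × 9; 28 = 2 × 14 — all composite.

m = 24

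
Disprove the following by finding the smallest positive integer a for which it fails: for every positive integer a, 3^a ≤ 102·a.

a = 6

For a = 1, 2, 3, 4, 5 the conclusion holds.
a = 6: 3^a = 729 and 102·a = 612, so 729 > 612.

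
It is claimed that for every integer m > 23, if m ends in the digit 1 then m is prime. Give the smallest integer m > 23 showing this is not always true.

m = 51

For m = 31, 41 the conclusion holds.
m = 51: 51 ends in 1; 51 = 3 × 17, composite.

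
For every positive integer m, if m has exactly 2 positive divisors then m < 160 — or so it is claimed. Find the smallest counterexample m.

m = 163

For m = 2, 3, 5, 7, …, 149, 151, 157 the conclusion holds.
m = 163: τ(163) = 2; 163 ≥ 160.
Hence m = 163 is a counterexample.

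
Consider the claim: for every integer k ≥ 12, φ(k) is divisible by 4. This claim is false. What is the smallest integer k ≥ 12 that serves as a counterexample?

Check each integer k ≥ 12 in order until φ(k) is not divisible by 4.
k = 12: φ(12) = 4; 4 mod 4 = 0.
k = 13: φ(13) = 12; 12 mod 4 = 0.
k = 14: φ(14) = 6; 6 mod 4 = 2.

k = 14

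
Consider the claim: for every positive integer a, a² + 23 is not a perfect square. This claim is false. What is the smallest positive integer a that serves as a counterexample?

Check each positive integer a in order until a² + 23 is a perfect square.
For a = 1, 2, 3, 4, 5, 6, 7, 8, 9, 10 the conclusion holds.
a = 11: 11² + 23 = 144 = 12², a perfect square.

a = 11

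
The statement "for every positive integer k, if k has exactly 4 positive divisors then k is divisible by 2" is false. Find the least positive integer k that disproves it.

k = 15

We need the least positive integer k for which k has exactly 4 positive divisors but k is not divisible by 2.
k = 6: τ(6) = 4; 6 mod 2 = 0.
k = 8: τ(8) = 4; 8 mod 2 = 0.
k = 10: τ(10) = 4; 10 mod 2 = 0.
k = 14: τ(14) = 4; 14 mod 2 = 0.
k = 15: τ(15) = 4; 15 mod 2 = 1.
So k = 15 is the smallest counterexample.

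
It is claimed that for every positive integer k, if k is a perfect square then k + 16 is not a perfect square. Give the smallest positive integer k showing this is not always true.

k = 9

We need the least positive integer k for which k is a perfect square but k + 16 is a perfect square.
k = 1: 1 + 16 = 17, not a perfect square.
k = 4: 4 + 16 = 20, not a perfect square.
k = 9: 9 = 3² and 9 + 16 = 25 = 5².
Hence k = 9 is a counterexample.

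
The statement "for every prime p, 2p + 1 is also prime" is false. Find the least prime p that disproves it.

p = 2: 2p + 1 = 5, prime.
p = 3: 2p + 1 = 7, prime.
p = 5: 2p + 1 = 11, prime.
p = 7: 2p + 1 = 15 = 3 × 5, not prime.
So p = 7 is the smallest counterexample.

p = 7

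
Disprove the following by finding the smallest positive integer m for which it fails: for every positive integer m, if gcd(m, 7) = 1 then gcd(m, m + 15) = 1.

m = 3

We need the least positive integer m for which gcd(m, 7) = 1 but gcd(m, m + 15) > 1.
For m = 1, 2 the conclusion holds.
m = 3: gcd(3, 18) = 3.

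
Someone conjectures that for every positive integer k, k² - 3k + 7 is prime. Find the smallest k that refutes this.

k = 6

We need the least positive integer k for which k² - 3k + 7 is not prime.
For k = 1, 2, 3, 4, 5 the conclusion holds.
k = 6: k² - 3k + 7 = 25 = 5 × 5, composite.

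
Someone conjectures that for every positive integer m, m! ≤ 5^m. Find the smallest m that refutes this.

m = 12

Check each positive integer m in order until m! > 5^m.
For m = 1, 2, 3, 4, …, 9, 10, 11 the conclusion holds.
m = 12: m! = 479001600 and 5^m = 244140625, so 479001600 > 244140625.
Thus m = 12 disproves the claim, and no smaller m works.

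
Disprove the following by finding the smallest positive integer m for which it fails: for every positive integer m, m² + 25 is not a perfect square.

m = 12

A counterexample is any positive integer m such that m² + 25 is a perfect square; we check each in order.
For m = 1, 2, 3, 4, …, 9, 10, 11 the conclusion holds.
m = 12: 12² + 25 = 169 = 13², a perfect square.
So m = 12 is the smallest counterexample.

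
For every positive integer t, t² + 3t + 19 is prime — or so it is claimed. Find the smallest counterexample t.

For t = 1, 2, 3, 4, …, 12, 13, 14 the conclusion holds.
t = 15: t² + 3t + 19 = 289 = 17 × 17, composite.

t = 15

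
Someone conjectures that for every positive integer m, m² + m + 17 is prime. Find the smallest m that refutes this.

m = 16

For m = 1, 2, 3, 4, …, 13, 14, 15 the conclusion holds.
m = 16: m² + m + 17 = 289 = 17 × 17, composite.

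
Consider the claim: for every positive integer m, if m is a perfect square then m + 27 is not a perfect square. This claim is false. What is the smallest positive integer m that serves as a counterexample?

Check each positive integer m in order until m is a perfect square but m + 27 is a perfect square.
m = 1: 1 + 27 = 28, not a perfect square.
m = 4: 4 + 27 = 31, not a perfect square.
m = 9: 9 = 3² and 9 + 27 = 36 = 6².

m = 9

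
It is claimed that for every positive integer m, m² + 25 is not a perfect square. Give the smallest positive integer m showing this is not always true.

m = 12

The first 11 eligible values, up to m = 11, all satisfy the conclusion.
m = 12: 12² + 25 = 169 = 13², a perfect square.
Hence m = 12 is a counterexample.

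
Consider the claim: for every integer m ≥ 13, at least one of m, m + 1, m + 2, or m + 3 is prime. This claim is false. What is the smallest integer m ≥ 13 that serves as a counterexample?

We need the least integer m ≥ 13 for which m, m + 1, m + 2, m + 3 are all composite.
The first 11 eligible values, up to m = 23, all satisfy the conclusion.
m = 24: 24 = 2 × 12; 25 = 5 × 5; 26 = 2 × 13; 27 = 3 × 9 — all composite.
So m = 24 is the smallest counterexample.

m = 24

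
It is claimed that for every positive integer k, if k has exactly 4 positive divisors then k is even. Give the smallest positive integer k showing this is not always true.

We need the least positive integer k for which k has exactly 4 positive divisors but k is odd.
k = 6: divisors of 6: 1, 2, 3, 6; 6 is even.
k = 8: divisors of 8: 1, 2, 4, 8; 8 is even.
k = 10: divisors of 10: 1, 2, 5, 10; 10 is even.
k = 14: divisors of 14: 1, 2, 7, 14; 14 is even.
k = 15: divisors of 15: 1, 3, 5, 15; 15 is odd.
So k = 15 is the smallest counterexample.

k = 15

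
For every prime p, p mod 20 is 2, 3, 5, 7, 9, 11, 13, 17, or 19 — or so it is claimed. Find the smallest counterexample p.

p = 41

We need the least prime p for which the claim fails.
The first 12 eligible values, up to p = 37, all satisfy the conclusion.
p = 41: 41 mod 20 = 1 — not in {2, 3, 5, 7, 9, 11, 13, 17, 19}.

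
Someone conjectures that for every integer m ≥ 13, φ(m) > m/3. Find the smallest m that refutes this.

m = 18

A counterexample is any integer m ≥ 13 such that the claim fails; we check each in order.
The first 5 eligible values, up to m = 17, all satisfy the conclusion.
m = 18: φ(18) = 6 and 18/3 = 6, so φ(18) ≤ 18/3.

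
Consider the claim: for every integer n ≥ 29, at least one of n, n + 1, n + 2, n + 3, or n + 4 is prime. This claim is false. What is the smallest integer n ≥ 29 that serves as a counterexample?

n = 32

For n = 29, 30, 31 the conclusion holds.
n = 32: 32 = 2 × 16; 33 = 3 × 11; 34 = 2 × 17; 35 = 5 × 7; 36 = 2 × 18 — all composite.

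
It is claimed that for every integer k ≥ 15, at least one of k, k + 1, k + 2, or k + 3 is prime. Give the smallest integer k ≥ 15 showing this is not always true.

k = 24

For k = 15, 16, 17, 18, 19, 20, 21, 22, 23 the conclusion holds.
k = 24: 24 = 2 × 12; 25 = 5 × 5; 26 = 2 × 13; 27 = 3 × 9 — all composite.
So k = 24 is the smallest counterexample.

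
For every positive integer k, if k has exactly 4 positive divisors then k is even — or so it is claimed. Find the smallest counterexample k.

k = 15

We need the least positive integer k for which k has exactly 4 positive divisors but k is odd.
The first 4 eligible values, up to k = 14, all satisfy the conclusion.
k = 15: divisors of 15: 1, 3, 5, 15; 15 is odd.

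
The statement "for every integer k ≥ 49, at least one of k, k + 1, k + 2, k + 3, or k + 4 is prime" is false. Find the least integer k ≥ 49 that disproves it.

The first 5 eligible values, up to k = 53, all satisfy the conclusion.
k = 54: 54 = 2 × 27; 55 = 5 × 11; 56 = 2 × 28; 57 = 3 × 19; 58 = 2 × 29 — all composite.
So k = 54 is the smallest counterexample.

k = 54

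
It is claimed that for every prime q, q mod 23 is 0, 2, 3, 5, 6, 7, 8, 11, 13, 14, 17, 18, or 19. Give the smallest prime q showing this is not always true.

q = 43

For q = 2, 3, 5, 7, …, 31, 37, 41 the conclusion holds.
q = 43: 43 mod 23 = 20 — not in {0, 2, 3, 5, 6, 7, 8, 11, 13, 14, 17, 18, 19}.
Hence q = 43 is a counterexample.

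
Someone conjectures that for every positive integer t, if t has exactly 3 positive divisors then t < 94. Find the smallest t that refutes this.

t = 121

For t = 4, 9, 25, 49 the conclusion holds.
t = 121: τ(121) = 3; 121 ≥ 94.
Hence t = 121 is a counterexample.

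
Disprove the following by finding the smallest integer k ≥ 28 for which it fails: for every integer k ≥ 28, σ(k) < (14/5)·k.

We need the least integer k ≥ 28 for which the claim fails.
The first 32 eligible values, up to k = 59, all satisfy the conclusion.
k = 60: σ(60) = 168; 168 ≥ 168.

k = 60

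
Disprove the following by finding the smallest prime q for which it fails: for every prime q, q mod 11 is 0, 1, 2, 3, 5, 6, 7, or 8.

q = 31

We need the least prime q for which the claim fails.
For q = 2, 3, 5, 7, 11, 13, 17, 19, 23, 29 the conclusion holds.
q = 31: 31 mod 11 = 9 — not in {0, 1, 2, 3, 5, 6, 7, 8}.
Thus q = 31 disproves the claim, and no smaller q works.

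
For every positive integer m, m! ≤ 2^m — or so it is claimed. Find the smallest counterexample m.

We need the least positive integer m for which m! > 2^m.
m = 1: m! = 1 and 2^m = 2, so 1 ≤ 2.
m = 2: m! = 2 and 2^m = 4, so 2 ≤ 4.
m = 3: m! = 6 and 2^m = 8, so 6 ≤ 8.
m = 4: m! = 24 and 2^m = 16, so 24 > 16.

m = 4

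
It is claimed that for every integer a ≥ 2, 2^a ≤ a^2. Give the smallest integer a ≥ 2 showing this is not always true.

a = 5

a = 2: 2^a = 4 and a^2 = 4, so 4 ≤ 4.
a = 3: 2^a = 8 and a^2 = 9, so 8 ≤ 9.
a = 4: 2^a = 16 and a^2 = 16, so 16 ≤ 16.
a = 5: 2^a = 32 and a^2 = 25, so 32 > 25.
Thus a = 5 disproves the claim, and no smaller a works.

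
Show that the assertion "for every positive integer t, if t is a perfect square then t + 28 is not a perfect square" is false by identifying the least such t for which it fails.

t = 36

Check each positive integer t in order until t is a perfect square but t + 28 is a perfect square.
For t = 1, 4, 9, 16, 25 the conclusion holds.
t = 36: 36 = 6² and 36 + 28 = 64 = 8².
Hence t = 36 is a counterexample.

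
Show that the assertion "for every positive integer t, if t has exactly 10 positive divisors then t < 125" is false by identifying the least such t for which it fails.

t = 48: τ(48) = 10; 48 < 125.
t = 80: τ(80) = 10; 80 < 125.
t = 112: τ(112) = 10; 112 < 125.
t = 162: τ(162) = 10; 162 ≥ 125.

t = 162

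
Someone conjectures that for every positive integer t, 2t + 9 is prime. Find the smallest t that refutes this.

t = 3

Check each positive integer t in order until 2t + 9 is not prime.
For t = 1, 2 the conclusion holds.
t = 3: 2t + 9 = 15 = 3 × 5, composite.
Hence t = 3 is a counterexample.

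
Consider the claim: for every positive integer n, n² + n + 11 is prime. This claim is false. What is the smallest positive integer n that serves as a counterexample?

We need the least positive integer n for which n² + n + 11 is not prime.
For n = 1, 2, 3, 4, 5, 6, 7, 8, 9 the conclusion holds.
n = 10: n² + n + 11 = 121 = 11 × 11, composite.

n = 10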